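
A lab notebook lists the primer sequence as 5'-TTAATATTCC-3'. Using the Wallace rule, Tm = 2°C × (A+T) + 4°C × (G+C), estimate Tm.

Base counts: G=0, A=3, C=2, T=5
So N_AT = 8 and N_GC = 2.
Tm = 4·2 + 2·8 = 8 + 16 = 24°C

24°C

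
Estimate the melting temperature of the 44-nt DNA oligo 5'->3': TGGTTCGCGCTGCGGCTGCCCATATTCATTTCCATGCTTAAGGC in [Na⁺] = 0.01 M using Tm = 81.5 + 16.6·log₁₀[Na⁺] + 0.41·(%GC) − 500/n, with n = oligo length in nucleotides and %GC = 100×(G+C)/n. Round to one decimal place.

59.3°C

Length n = 44. Base counts: A=6, C=13, T=14, G=11
G+C = 24, so %GC = 24/44 × 100 = 54.545%
Salt term: 16.6 × (-2) = -33.2
GC term: 0.41 × 54.545 = 22.363; length term: −500/44 = −11.364
Tm = 81.5 + (-33.2) + 22.363 − 11.364 = 59.299 → 59.3°C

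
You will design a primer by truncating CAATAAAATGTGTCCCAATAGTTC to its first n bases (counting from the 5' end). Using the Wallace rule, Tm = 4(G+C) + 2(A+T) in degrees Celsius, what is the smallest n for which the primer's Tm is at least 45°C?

n = 17

First 16 bases: CAATAAAATGTGTCCC → Tm = 44°C (< 45°C)
First 17 bases: CAATAAAATGTGTCCCA → Tm = 46°C (≥ 45°C)
Since every base adds ≥2°C, Tm only increases with n, so the threshold is first crossed at n = 17.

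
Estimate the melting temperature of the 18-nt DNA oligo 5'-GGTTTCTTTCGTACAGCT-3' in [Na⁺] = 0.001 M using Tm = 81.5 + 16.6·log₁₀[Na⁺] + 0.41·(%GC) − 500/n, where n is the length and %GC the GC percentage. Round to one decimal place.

Length n = 18. Counting bases: C=4, A=2, T=8, G=4
G+C = 8, so %GC = 8/18 × 100 = 44.444%
Salt term: 16.6 × (-3) = -49.8
GC term: 0.41 × 44.444 = 18.222; length term: −500/18 = −27.778
Tm = 81.5 + (-49.8) + 18.222 − 27.778 = 22.144 → 22.1°C

22.1°C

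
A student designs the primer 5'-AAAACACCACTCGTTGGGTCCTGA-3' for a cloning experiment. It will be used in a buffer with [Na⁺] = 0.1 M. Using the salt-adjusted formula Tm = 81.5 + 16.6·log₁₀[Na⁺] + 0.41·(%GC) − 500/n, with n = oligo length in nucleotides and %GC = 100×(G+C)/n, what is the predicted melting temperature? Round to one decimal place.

64.6°C

Length n = 24. C=7, G=5, T=5, A=7
G+C = 12, so %GC = 12/24 × 100 = 50%
Salt term: 16.6 × (-1) = -16.6
GC term: 0.41 × 50 = 20.5; length term: −500/24 = −20.833
Tm = 81.5 + (-16.6) + 20.5 − 20.833 = 64.567 → 64.6°C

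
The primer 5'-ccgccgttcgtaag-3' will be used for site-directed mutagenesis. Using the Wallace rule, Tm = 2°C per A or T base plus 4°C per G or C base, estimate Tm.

Counting bases: A=2, C=5, G=4, T=3
AT pairs contribute 5, GC pairs contribute 9.
Tm = 2(5) + 4(9) = 10 + 36 = 46°C

46°C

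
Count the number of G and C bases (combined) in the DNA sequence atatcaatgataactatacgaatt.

Scanning the sequence gives T=8, A=11, G=2, C=3.
G+C = 2 + 3 = 5

5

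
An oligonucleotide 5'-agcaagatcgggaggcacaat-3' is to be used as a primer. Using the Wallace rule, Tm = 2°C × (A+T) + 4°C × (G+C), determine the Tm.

Counting bases: G=7, T=2, C=4, A=8
A+T = 10, G+C = 11
Tm = 2(10) + 4(11) = 20 + 44 = 64°C

64°C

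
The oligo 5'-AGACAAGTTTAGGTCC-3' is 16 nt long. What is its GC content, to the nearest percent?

Scanning the sequence gives T=4, A=5, G=4, C=3.
G+C = 4 + 3 = 7 out of 16 bases
%GC = 7/16 × 100 = 43.75% ≈ 44%

44%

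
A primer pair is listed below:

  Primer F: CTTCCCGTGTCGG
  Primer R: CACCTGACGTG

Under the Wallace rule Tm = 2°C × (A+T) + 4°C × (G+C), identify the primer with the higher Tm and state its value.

Primer F: A+T=4, G+C=9 → Tm = 2(4)+4(9) = 44°C
Primer R: A+T=4, G+C=7 → Tm = 2(4)+4(7) = 36°C
44°C vs 36°C → primer F is higher.

Primer F, 44°C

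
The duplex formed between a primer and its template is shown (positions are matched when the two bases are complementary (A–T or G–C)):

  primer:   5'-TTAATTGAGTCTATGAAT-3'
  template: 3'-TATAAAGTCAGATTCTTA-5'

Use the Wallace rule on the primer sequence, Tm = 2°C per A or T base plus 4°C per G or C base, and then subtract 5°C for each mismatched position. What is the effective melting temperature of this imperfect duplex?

Primer base counts: A=6, T=8, G=3, C=1 → A+T=14, G+C=4
Perfect-match Tm = 2(14) + 4(4) = 28 + 16 = 44°C
Mismatches (positions where the bases are not complementary): 4 (at positions 1, 4, 7, 14)
Effective Tm = 44 − 4×5 = 44 − 20 = 24°C

24°C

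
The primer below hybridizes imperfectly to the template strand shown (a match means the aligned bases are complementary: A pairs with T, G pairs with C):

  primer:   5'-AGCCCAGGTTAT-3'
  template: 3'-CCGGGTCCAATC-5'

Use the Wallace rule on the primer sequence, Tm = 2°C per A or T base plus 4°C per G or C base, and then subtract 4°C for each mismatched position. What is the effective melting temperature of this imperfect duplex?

28°C

Primer base counts: A=3, T=3, G=3, C=3 → A+T=6, G+C=6
Perfect-match Tm = 2(6) + 4(6) = 12 + 24 = 36°C
Mismatches (positions where the bases are not complementary): 2 (at positions 1, 12)
Effective Tm = 36 − 2×4 = 36 − 8 = 28°C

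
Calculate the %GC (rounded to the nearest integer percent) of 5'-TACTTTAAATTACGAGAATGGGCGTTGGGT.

T=10, A=8, C=3, G=9
G+C = 9 + 3 = 12 out of 30 bases
%GC = 12/30 × 100 = 40% ≈ 40%

40%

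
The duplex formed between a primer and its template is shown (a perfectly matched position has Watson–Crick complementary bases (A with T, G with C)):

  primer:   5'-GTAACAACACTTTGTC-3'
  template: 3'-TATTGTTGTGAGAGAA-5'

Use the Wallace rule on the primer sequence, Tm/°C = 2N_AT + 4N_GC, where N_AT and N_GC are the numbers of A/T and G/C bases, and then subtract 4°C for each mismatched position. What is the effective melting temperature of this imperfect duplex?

Primer base counts: A=5, T=5, G=2, C=4 → A+T=10, G+C=6
Perfect-match Tm = 2(10) + 4(6) = 20 + 24 = 44°C
Mismatches (positions where the bases are not complementary): 4 (at positions 1, 12, 14, 16)
Effective Tm = 44 − 4×4 = 44 − 16 = 28°C

28°C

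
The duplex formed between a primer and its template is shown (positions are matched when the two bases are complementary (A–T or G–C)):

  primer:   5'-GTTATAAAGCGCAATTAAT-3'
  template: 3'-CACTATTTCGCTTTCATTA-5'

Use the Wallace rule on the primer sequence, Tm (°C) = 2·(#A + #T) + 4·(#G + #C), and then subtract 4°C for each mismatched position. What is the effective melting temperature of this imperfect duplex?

36°C

Primer base counts: A=8, T=6, G=3, C=2 → A+T=14, G+C=5
Perfect-match Tm = 2(14) + 4(5) = 28 + 20 = 48°C
Mismatches (positions where the bases are not complementary): 3 (at positions 3, 12, 15)
Effective Tm = 48 − 3×4 = 48 − 12 = 36°C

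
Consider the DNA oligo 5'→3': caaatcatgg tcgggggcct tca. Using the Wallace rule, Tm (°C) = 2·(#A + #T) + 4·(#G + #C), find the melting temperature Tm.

Base counts: C=6, G=7, T=5, A=5
So N_AT = 10 and N_GC = 13.
Tm = 4·13 + 2·10 = 52 + 20 = 72°C

72°C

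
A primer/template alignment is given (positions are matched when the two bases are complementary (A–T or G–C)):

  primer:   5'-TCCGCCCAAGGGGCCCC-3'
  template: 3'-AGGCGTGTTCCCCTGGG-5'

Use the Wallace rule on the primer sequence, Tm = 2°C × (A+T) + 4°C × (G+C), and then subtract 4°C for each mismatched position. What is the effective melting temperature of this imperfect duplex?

54°C

Primer base counts: A=2, T=1, G=5, C=9 → A+T=3, G+C=14
Perfect-match Tm = 2(3) + 4(14) = 6 + 56 = 62°C
Mismatches (positions where the bases are not complementary): 2 (at positions 6, 14)
Effective Tm = 62 − 2×4 = 62 − 8 = 54°C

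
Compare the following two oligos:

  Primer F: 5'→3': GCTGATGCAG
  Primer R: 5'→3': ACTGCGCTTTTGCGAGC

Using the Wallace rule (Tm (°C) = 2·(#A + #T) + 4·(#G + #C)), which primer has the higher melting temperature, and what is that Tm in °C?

Primer F: A+T=4, G+C=6 → Tm = 2(4)+4(6) = 32°C
Primer R: A+T=7, G+C=10 → Tm = 2(7)+4(10) = 54°C
32°C vs 54°C → primer R is higher.

Primer R, 54°C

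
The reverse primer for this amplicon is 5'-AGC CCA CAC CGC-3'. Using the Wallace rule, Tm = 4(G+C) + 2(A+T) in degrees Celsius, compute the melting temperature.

Counting bases: T=0, A=3, G=2, C=7
AT pairs contribute 3, GC pairs contribute 9.
Tm = 2×3 + 4×9 = 42°C

42°C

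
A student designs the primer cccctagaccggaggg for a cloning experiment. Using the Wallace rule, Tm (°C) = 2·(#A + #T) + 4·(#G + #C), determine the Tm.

56°C

Counting bases: T=1, G=6, A=3, C=6
A+T = 4, G+C = 12
Tm = 2×4 + 4×12 = 56°C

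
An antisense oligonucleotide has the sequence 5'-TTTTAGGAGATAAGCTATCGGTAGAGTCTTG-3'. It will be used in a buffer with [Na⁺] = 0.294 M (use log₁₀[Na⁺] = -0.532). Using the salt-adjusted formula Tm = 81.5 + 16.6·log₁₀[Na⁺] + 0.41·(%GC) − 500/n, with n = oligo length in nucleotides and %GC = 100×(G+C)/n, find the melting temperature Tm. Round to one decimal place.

72.4°C

Length n = 31. Counting bases: A=8, C=3, G=9, T=11
G+C = 12, so %GC = 12/31 × 100 = 38.71%
Salt term: 16.6 × (-0.532) = -8.831
GC term: 0.41 × 38.71 = 15.871; length term: −500/31 = −16.129
Tm = 81.5 + (-8.831) + 15.871 − 16.129 = 72.411 → 72.4°C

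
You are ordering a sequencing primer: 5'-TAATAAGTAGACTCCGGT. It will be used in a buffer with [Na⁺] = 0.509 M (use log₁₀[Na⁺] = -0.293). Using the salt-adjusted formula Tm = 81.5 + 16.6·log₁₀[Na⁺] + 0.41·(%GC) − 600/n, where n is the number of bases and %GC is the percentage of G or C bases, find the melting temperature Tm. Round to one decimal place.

59.2°C

Length n = 18. Base counts: A=6, T=5, C=3, G=4
G+C = 7, so %GC = 7/18 × 100 = 38.889%
Salt term: 16.6 × (-0.293) = -4.864
GC term: 0.41 × 38.889 = 15.944; length term: −600/18 = −33.333
Tm = 81.5 + (-4.864) + 15.944 − 33.333 = 59.247 → 59.2°C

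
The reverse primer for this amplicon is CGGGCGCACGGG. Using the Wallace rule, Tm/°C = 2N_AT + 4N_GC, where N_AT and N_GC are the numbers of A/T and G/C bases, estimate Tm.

Counting bases: G=7, A=1, T=0, C=4
A+T = 1, G+C = 11
Tm = 2(1) + 4(11) = 2 + 44 = 46°C

46°C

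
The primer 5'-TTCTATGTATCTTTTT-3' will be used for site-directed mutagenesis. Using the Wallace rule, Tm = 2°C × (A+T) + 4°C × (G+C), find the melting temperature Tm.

Base counts: A=2, C=2, T=11, G=1
AT pairs contribute 13, GC pairs contribute 3.
Tm = 2×13 + 4×3 = 38°C

38°C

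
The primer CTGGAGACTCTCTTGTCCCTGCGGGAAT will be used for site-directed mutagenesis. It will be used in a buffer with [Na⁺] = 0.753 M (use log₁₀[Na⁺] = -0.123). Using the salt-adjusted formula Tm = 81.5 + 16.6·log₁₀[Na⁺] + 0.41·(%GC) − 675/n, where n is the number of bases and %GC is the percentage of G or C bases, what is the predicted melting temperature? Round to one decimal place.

Length n = 28. Scanning the sequence gives A=4, T=8, C=8, G=8.
G+C = 16, so %GC = 16/28 × 100 = 57.143%
Salt term: 16.6 × (-0.123) = -2.042
GC term: 0.41 × 57.143 = 23.429; length term: −675/28 = −24.107
Tm = 81.5 + (-2.042) + 23.429 − 24.107 = 78.78 → 78.8°C

78.8°C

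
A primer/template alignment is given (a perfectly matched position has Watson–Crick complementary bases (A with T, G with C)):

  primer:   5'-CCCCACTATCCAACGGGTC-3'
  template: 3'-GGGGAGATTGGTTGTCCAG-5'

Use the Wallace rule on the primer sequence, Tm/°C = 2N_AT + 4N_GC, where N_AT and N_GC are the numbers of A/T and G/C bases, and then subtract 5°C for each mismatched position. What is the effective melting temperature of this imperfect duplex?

47°C

Primer base counts: A=4, T=3, G=3, C=9 → A+T=7, G+C=12
Perfect-match Tm = 2(7) + 4(12) = 14 + 48 = 62°C
Mismatches (positions where the bases are not complementary): 3 (at positions 5, 9, 15)
Effective Tm = 62 − 3×5 = 62 − 15 = 47°C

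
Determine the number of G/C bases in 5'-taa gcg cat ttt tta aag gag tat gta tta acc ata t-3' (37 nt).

A=13, C=4, T=14, G=6
Total G or C: 6 + 4 = 10

10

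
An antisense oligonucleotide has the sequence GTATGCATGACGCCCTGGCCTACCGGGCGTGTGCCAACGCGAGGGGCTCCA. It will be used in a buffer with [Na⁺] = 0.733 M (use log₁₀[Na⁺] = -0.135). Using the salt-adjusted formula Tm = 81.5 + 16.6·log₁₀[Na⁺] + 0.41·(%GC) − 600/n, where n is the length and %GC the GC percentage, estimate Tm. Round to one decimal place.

Length n = 51. Scanning the sequence gives T=8, G=18, C=17, A=8.
G+C = 35, so %GC = 35/51 × 100 = 68.627%
Salt term: 16.6 × (-0.135) = -2.241
GC term: 0.41 × 68.627 = 28.137; length term: −600/51 = −11.765
Tm = 81.5 + (-2.241) + 28.137 − 11.765 = 95.631 → 95.6°C

95.6°C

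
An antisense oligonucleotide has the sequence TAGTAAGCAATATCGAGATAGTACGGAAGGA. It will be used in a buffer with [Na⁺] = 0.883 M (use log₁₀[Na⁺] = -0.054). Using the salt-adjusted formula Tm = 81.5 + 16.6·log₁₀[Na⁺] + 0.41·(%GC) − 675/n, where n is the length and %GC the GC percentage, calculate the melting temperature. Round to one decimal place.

Length n = 31. Base counts: A=13, G=9, T=6, C=3
G+C = 12, so %GC = 12/31 × 100 = 38.71%
Salt term: 16.6 × (-0.054) = -0.896
GC term: 0.41 × 38.71 = 15.871; length term: −675/31 = −21.774
Tm = 81.5 + (-0.896) + 15.871 − 21.774 = 74.701 → 74.7°C

74.7°C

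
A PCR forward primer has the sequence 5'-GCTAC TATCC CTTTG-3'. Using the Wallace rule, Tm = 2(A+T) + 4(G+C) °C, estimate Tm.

Base counts: C=5, A=2, T=6, G=2
AT pairs contribute 8, GC pairs contribute 7.
Tm = 4·7 + 2·8 = 28 + 16 = 44°C

44°C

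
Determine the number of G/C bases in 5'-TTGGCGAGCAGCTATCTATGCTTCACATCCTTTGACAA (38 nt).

17

Scanning the sequence gives G=7, T=12, A=9, C=10.
G+C = 7 + 10 = 17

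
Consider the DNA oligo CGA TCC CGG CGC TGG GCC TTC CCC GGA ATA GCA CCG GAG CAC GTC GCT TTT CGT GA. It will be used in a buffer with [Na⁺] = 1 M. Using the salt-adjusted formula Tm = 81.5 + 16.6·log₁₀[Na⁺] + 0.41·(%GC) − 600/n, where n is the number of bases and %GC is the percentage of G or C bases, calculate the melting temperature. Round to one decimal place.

97.9°C

Length n = 56. Base counts: T=11, A=8, G=17, C=20
G+C = 37, so %GC = 37/56 × 100 = 66.071%
Salt term: 16.6 × (0) = 0
GC term: 0.41 × 66.071 = 27.089; length term: −600/56 = −10.714
Tm = 81.5 + (0) + 27.089 − 10.714 = 97.875 → 97.9°C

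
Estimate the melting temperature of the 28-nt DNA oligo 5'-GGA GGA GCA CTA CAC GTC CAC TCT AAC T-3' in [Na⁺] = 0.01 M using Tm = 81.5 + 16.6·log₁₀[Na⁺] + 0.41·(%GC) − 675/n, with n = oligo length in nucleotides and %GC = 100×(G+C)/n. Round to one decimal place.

46.2°C

Length n = 28. T=5, G=6, C=9, A=8
G+C = 15, so %GC = 15/28 × 100 = 53.571%
Salt term: 16.6 × (-2) = -33.2
GC term: 0.41 × 53.571 = 21.964; length term: −675/28 = −24.107
Tm = 81.5 + (-33.2) + 21.964 − 24.107 = 46.157 → 46.2°C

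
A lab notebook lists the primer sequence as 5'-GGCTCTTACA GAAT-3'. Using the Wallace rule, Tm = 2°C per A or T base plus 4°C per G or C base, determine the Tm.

40°C

Base counts: C=3, T=4, G=3, A=4
A+T = 8, G+C = 6
Tm = 4·6 + 2·8 = 24 + 16 = 40°C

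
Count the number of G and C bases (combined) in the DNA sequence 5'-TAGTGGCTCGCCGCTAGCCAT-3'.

Scanning the sequence gives C=7, G=6, A=3, T=5.
G+C = 6 + 7 = 13

13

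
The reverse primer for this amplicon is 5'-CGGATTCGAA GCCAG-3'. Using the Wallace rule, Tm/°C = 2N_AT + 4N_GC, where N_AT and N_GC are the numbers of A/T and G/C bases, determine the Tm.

48°C

Counting bases: A=4, C=4, G=5, T=2
A+T = 6, G+C = 9
Tm = 4·9 + 2·6 = 36 + 12 = 48°C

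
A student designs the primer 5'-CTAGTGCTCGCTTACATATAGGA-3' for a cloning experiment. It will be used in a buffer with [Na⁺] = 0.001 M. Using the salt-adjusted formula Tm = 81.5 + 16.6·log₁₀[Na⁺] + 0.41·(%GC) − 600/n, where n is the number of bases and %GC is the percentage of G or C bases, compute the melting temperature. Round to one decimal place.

Length n = 23. C=5, A=6, G=5, T=7
G+C = 10, so %GC = 10/23 × 100 = 43.478%
Salt term: 16.6 × (-3) = -49.8
GC term: 0.41 × 43.478 = 17.826; length term: −600/23 = −26.087
Tm = 81.5 + (-49.8) + 17.826 − 26.087 = 23.439 → 23.4°C

23.4°C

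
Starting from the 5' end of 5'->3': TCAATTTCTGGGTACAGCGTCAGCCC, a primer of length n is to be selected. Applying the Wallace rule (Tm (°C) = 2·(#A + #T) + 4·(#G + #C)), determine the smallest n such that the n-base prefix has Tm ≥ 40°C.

n = 15

First 14 bases: TCAATTTCTGGGTA → Tm = 38°C (< 40°C)
First 15 bases: TCAATTTCTGGGTAC → Tm = 42°C (≥ 40°C)
Each additional base adds 2°C (A/T) or 4°C (G/C), so Tm is non-decreasing in n; n = 15 is the first length to reach 40°C.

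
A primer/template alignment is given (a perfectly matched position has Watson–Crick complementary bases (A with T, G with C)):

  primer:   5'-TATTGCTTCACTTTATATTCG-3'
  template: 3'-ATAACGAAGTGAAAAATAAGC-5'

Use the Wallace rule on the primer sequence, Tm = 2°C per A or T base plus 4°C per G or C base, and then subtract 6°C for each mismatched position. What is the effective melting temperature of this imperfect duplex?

48°C

Primer base counts: A=4, T=11, G=2, C=4 → A+T=15, G+C=6
Perfect-match Tm = 2(15) + 4(6) = 30 + 24 = 54°C
Mismatches (positions where the bases are not complementary): 1 (at position 15)
Effective Tm = 54 − 1×6 = 54 − 6 = 48°C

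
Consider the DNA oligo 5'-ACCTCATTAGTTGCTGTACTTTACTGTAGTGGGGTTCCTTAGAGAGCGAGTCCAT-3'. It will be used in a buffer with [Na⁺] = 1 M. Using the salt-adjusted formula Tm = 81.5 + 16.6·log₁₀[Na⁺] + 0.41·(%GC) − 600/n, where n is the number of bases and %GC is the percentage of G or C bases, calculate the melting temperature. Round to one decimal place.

89.2°C

Length n = 55. Base counts: A=11, T=19, C=11, G=14
G+C = 25, so %GC = 25/55 × 100 = 45.455%
Salt term: 16.6 × (0) = 0
GC term: 0.41 × 45.455 = 18.637; length term: −600/55 = −10.909
Tm = 81.5 + (0) + 18.637 − 10.909 = 89.228 → 89.2°C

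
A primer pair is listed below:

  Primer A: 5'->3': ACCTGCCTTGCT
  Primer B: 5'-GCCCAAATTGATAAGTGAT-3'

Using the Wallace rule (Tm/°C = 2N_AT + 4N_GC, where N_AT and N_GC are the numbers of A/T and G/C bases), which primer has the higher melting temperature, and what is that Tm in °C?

Primer B, 52°C

Primer A: A+T=5, G+C=7 → Tm = 2(5)+4(7) = 38°C
Primer B: A+T=12, G+C=7 → Tm = 2(12)+4(7) = 52°C
38°C vs 52°C → primer B is higher.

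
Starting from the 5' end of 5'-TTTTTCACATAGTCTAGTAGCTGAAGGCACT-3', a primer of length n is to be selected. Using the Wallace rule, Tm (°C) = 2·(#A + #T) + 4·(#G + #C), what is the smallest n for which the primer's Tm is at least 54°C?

n = 21

First 20 bases: TTTTTCACATAGTCTAGTAG → Tm = 52°C (< 54°C)
First 21 bases: TTTTTCACATAGTCTAGTAGC → Tm = 56°C (≥ 54°C)
Since every base adds ≥2°C, Tm only increases with n, so the threshold is first crossed at n = 21.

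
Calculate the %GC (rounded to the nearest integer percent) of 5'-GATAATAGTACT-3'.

25%

Counting bases: A=5, C=1, G=2, T=4
G+C = 2 + 1 = 3 out of 12 bases
%GC = 3/12 × 100 = 25% ≈ 25%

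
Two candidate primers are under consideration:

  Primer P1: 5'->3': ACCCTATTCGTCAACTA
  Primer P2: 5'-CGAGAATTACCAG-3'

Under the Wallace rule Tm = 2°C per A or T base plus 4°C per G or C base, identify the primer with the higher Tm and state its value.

Primer P1, 48°C

Primer P1: A+T=10, G+C=7 → Tm = 2(10)+4(7) = 48°C
Primer P2: A+T=7, G+C=6 → Tm = 2(7)+4(6) = 38°C
48°C vs 38°C → primer P1 is higher.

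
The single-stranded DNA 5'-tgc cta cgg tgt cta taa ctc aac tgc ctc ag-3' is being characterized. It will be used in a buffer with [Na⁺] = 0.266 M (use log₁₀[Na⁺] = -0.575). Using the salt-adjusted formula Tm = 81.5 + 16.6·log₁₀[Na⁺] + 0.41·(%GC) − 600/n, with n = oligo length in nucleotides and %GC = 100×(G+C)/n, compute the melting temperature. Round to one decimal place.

Length n = 32. Counting bases: C=10, T=9, A=7, G=6
G+C = 16, so %GC = 16/32 × 100 = 50%
Salt term: 16.6 × (-0.575) = -9.545
GC term: 0.41 × 50 = 20.5; length term: −600/32 = −18.75
Tm = 81.5 + (-9.545) + 20.5 − 18.75 = 73.705 → 73.7°C

73.7°C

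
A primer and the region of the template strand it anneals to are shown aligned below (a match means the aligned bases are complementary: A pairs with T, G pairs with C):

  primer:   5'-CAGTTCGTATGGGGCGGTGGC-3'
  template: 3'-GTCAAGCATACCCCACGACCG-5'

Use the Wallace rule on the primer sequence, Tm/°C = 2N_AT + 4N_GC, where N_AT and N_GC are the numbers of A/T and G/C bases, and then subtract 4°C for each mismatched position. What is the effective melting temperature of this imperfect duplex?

Primer base counts: A=2, T=5, G=10, C=4 → A+T=7, G+C=14
Perfect-match Tm = 2(7) + 4(14) = 14 + 56 = 70°C
Mismatches (positions where the bases are not complementary): 2 (at positions 15, 17)
Effective Tm = 70 − 2×4 = 70 − 8 = 62°C

62°C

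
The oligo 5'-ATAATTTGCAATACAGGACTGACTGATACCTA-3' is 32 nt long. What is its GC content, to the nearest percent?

34%

T=9, G=5, A=12, C=6
G+C = 5 + 6 = 11 out of 32 bases
%GC = 11/32 × 100 = 34.38% ≈ 34%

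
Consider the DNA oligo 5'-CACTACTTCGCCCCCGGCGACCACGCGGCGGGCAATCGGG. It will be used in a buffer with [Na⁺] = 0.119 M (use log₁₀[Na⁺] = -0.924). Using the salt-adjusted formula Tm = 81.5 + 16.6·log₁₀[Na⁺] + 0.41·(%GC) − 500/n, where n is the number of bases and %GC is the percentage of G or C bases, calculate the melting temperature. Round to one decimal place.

84.4°C

Length n = 40. Counting bases: A=6, G=13, C=17, T=4
G+C = 30, so %GC = 30/40 × 100 = 75%
Salt term: 16.6 × (-0.924) = -15.338
GC term: 0.41 × 75 = 30.75; length term: −500/40 = −12.5
Tm = 81.5 + (-15.338) + 30.75 − 12.5 = 84.412 → 84.4°C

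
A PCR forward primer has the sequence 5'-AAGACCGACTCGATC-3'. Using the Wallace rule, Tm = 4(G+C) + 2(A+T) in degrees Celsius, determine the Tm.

T=2, G=3, A=5, C=5
A+T = 7, G+C = 8
Tm = 2×7 + 4×8 = 46°C

46°C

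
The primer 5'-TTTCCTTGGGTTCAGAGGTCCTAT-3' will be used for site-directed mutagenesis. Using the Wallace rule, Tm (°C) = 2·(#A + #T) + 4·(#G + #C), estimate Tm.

Base counts: A=3, C=5, T=10, G=6
AT pairs contribute 13, GC pairs contribute 11.
Tm = 4·11 + 2·13 = 44 + 26 = 70°C

70°C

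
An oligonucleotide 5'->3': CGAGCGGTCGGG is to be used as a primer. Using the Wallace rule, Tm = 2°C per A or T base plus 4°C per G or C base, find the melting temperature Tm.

Counting bases: A=1, G=7, T=1, C=3
So N_AT = 2 and N_GC = 10.
Tm = 4·10 + 2·2 = 40 + 4 = 44°C

44°C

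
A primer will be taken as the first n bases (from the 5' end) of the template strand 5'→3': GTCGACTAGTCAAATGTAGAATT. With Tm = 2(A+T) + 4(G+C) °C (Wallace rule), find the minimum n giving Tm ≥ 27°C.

n = 9

First 8 bases: GTCGACTA → Tm = 24°C (< 27°C)
First 9 bases: GTCGACTAG → Tm = 28°C (≥ 27°C)
Each additional base adds 2°C (A/T) or 4°C (G/C), so Tm is non-decreasing in n; n = 9 is the first length to reach 27°C.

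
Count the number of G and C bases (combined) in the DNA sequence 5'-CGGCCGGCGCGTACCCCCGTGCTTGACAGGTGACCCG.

A=4, T=5, C=15, G=13
G+C = 13 + 15 = 28

28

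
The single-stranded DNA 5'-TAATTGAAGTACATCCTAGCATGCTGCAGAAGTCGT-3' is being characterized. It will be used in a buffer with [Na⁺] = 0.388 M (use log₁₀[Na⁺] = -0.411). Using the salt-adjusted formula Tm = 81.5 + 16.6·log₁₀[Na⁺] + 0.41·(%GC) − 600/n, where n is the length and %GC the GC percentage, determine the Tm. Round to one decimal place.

75.1°C

Length n = 36. Counting bases: C=7, T=10, A=11, G=8
G+C = 15, so %GC = 15/36 × 100 = 41.667%
Salt term: 16.6 × (-0.411) = -6.823
GC term: 0.41 × 41.667 = 17.083; length term: −600/36 = −16.667
Tm = 81.5 + (-6.823) + 17.083 − 16.667 = 75.093 → 75.1°C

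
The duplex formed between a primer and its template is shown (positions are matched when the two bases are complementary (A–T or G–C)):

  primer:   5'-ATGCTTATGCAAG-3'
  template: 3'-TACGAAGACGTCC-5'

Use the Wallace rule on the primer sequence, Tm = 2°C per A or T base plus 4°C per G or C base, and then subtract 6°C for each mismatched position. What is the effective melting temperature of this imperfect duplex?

24°C

Primer base counts: A=4, T=4, G=3, C=2 → A+T=8, G+C=5
Perfect-match Tm = 2(8) + 4(5) = 16 + 20 = 36°C
Mismatches (positions where the bases are not complementary): 2 (at positions 7, 12)
Effective Tm = 36 − 2×6 = 36 − 12 = 24°C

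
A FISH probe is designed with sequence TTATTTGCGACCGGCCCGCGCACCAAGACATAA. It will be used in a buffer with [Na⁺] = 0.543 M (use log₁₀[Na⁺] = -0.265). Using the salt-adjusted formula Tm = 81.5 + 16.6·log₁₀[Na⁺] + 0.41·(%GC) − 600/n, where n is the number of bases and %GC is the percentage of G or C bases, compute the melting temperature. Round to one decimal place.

81.3°C

Length n = 33. Counting bases: G=7, T=6, C=11, A=9
G+C = 18, so %GC = 18/33 × 100 = 54.545%
Salt term: 16.6 × (-0.265) = -4.399
GC term: 0.41 × 54.545 = 22.363; length term: −600/33 = −18.182
Tm = 81.5 + (-4.399) + 22.363 − 18.182 = 81.282 → 81.3°C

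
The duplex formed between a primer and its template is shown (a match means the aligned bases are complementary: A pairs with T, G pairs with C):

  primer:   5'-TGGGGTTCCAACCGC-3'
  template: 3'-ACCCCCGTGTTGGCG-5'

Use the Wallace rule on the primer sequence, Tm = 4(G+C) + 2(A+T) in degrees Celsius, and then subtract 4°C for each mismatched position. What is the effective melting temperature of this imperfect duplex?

38°C

Primer base counts: A=2, T=3, G=5, C=5 → A+T=5, G+C=10
Perfect-match Tm = 2(5) + 4(10) = 10 + 40 = 50°C
Mismatches (positions where the bases are not complementary): 3 (at positions 6, 7, 8)
Effective Tm = 50 − 3×4 = 50 − 12 = 38°C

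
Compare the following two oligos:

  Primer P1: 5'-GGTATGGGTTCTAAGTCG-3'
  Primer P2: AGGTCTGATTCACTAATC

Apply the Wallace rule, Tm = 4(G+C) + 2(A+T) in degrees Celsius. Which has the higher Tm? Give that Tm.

Primer P1, 54°C

Primer P1: A+T=9, G+C=9 → Tm = 2(9)+4(9) = 54°C
Primer P2: A+T=11, G+C=7 → Tm = 2(11)+4(7) = 50°C
54°C vs 50°C → primer P1 is higher.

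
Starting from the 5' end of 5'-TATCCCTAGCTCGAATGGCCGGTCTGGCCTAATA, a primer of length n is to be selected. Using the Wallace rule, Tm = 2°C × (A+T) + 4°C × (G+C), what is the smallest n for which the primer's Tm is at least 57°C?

First 18 bases: TATCCCTAGCTCGAATGG → Tm = 54°C (< 57°C)
First 19 bases: TATCCCTAGCTCGAATGGC → Tm = 58°C (≥ 57°C)
Each additional base adds 2°C (A/T) or 4°C (G/C), so Tm is non-decreasing in n; n = 19 is the first length to reach 57°C.

n = 19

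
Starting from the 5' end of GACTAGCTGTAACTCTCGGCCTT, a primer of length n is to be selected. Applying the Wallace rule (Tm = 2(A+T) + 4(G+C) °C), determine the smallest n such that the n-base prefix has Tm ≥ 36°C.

First 12 bases: GACTAGCTGTAA → Tm = 34°C (< 36°C)
First 13 bases: GACTAGCTGTAAC → Tm = 38°C (≥ 36°C)
Each additional base adds 2°C (A/T) or 4°C (G/C), so Tm is non-decreasing in n; n = 13 is the first length to reach 36°C.

n = 13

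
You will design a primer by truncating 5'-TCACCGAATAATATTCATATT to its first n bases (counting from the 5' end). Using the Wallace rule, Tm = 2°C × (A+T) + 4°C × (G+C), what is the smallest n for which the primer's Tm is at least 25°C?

First 8 bases: TCACCGAA → Tm = 24°C (< 25°C)
First 9 bases: TCACCGAAT → Tm = 26°C (≥ 25°C)
Each additional base adds 2°C (A/T) or 4°C (G/C), so Tm is non-decreasing in n; n = 9 is the first length to reach 25°C.

n = 9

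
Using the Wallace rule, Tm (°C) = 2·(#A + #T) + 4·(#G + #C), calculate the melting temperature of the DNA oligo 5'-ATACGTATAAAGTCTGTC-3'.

Scanning the sequence gives T=6, C=3, G=3, A=6.
AT pairs contribute 12, GC pairs contribute 6.
Tm = 2×12 + 4×6 = 48°C

48°C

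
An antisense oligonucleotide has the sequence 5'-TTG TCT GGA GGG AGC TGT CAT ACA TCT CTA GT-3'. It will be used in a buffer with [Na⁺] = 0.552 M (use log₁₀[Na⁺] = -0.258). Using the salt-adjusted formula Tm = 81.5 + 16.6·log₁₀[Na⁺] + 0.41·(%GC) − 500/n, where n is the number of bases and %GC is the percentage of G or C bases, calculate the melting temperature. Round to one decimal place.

80.8°C

Length n = 32. Counting bases: A=6, T=11, C=6, G=9
G+C = 15, so %GC = 15/32 × 100 = 46.875%
Salt term: 16.6 × (-0.258) = -4.283
GC term: 0.41 × 46.875 = 19.219; length term: −500/32 = −15.625
Tm = 81.5 + (-4.283) + 19.219 − 15.625 = 80.811 → 80.8°C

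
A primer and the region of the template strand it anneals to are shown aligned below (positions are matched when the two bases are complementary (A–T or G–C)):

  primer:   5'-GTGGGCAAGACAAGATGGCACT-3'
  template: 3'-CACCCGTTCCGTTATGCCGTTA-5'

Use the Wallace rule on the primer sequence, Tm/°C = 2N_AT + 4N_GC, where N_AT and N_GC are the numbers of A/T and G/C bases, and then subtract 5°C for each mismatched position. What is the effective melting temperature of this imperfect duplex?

48°C

Primer base counts: A=7, T=3, G=8, C=4 → A+T=10, G+C=12
Perfect-match Tm = 2(10) + 4(12) = 20 + 48 = 68°C
Mismatches (positions where the bases are not complementary): 4 (at positions 10, 14, 16, 21)
Effective Tm = 68 − 4×5 = 68 − 20 = 48°C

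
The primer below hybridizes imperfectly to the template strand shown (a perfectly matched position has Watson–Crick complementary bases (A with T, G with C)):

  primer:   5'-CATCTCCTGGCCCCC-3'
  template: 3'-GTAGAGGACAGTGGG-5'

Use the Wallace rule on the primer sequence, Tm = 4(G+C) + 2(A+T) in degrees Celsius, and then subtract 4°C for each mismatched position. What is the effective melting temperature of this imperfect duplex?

44°C

Primer base counts: A=1, T=3, G=2, C=9 → A+T=4, G+C=11
Perfect-match Tm = 2(4) + 4(11) = 8 + 44 = 52°C
Mismatches (positions where the bases are not complementary): 2 (at positions 10, 12)
Effective Tm = 52 − 2×4 = 52 − 8 = 44°C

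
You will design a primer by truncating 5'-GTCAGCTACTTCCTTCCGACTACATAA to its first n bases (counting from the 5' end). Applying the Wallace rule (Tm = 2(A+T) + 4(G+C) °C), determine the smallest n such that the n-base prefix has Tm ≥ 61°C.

n = 20

First 19 bases: GTCAGCTACTTCCTTCCGA → Tm = 58°C (< 61°C)
First 20 bases: GTCAGCTACTTCCTTCCGAC → Tm = 62°C (≥ 61°C)
Since every base adds ≥2°C, Tm only increases with n, so the threshold is first crossed at n = 20.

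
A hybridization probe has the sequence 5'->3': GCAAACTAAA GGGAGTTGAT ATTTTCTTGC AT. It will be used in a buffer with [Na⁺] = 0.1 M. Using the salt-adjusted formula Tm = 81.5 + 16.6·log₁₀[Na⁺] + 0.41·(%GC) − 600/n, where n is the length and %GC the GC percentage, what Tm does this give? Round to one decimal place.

60.2°C

Length n = 32. Counting bases: A=10, C=4, T=11, G=7
G+C = 11, so %GC = 11/32 × 100 = 34.375%
Salt term: 16.6 × (-1) = -16.6
GC term: 0.41 × 34.375 = 14.094; length term: −600/32 = −18.75
Tm = 81.5 + (-16.6) + 14.094 − 18.75 = 60.244 → 60.2°C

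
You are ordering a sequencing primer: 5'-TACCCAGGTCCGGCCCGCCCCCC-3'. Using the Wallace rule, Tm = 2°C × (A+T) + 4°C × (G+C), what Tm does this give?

Scanning the sequence gives T=2, A=2, G=5, C=14.
So N_AT = 4 and N_GC = 19.
Tm = 2(4) + 4(19) = 8 + 76 = 84°C

84°C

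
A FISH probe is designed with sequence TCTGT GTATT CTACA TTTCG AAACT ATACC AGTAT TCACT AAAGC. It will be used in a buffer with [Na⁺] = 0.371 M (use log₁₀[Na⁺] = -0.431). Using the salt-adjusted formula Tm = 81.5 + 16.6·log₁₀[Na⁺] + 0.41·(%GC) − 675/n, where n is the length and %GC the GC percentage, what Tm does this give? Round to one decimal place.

Length n = 45. Counting bases: C=10, G=5, T=16, A=14
G+C = 15, so %GC = 15/45 × 100 = 33.333%
Salt term: 16.6 × (-0.431) = -7.155
GC term: 0.41 × 33.333 = 13.667; length term: −675/45 = −15
Tm = 81.5 + (-7.155) + 13.667 − 15 = 73.012 → 73.0°C

73.0°C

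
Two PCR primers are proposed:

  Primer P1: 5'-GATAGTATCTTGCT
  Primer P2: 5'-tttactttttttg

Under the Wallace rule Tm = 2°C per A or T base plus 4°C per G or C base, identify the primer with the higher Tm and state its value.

Primer P1: A+T=9, G+C=5 → Tm = 2(9)+4(5) = 38°C
Primer P2: A+T=11, G+C=2 → Tm = 2(11)+4(2) = 30°C
38°C vs 30°C → primer P1 is higher.

Primer P1, 38°C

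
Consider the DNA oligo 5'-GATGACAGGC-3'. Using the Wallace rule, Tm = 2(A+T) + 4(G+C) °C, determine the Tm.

32°C

Scanning the sequence gives G=4, A=3, C=2, T=1.
AT pairs contribute 4, GC pairs contribute 6.
Tm = 4·6 + 2·4 = 24 + 8 = 32°C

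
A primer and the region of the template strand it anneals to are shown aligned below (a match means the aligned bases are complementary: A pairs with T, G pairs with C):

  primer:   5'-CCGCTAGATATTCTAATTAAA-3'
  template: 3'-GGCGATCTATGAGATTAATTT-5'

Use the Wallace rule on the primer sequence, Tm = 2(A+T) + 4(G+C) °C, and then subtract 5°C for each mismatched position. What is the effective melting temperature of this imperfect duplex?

Primer base counts: A=8, T=7, G=2, C=4 → A+T=15, G+C=6
Perfect-match Tm = 2(15) + 4(6) = 30 + 24 = 54°C
Mismatches (positions where the bases are not complementary): 1 (at position 11)
Effective Tm = 54 − 1×5 = 54 − 5 = 49°C

49°C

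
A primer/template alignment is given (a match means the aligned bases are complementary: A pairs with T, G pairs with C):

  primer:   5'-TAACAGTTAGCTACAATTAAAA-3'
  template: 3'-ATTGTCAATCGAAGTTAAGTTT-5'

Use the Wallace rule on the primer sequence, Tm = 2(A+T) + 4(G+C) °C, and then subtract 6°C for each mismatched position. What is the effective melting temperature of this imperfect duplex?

42°C

Primer base counts: A=11, T=6, G=2, C=3 → A+T=17, G+C=5
Perfect-match Tm = 2(17) + 4(5) = 34 + 20 = 54°C
Mismatches (positions where the bases are not complementary): 2 (at positions 13, 19)
Effective Tm = 54 − 2×6 = 54 − 12 = 42°C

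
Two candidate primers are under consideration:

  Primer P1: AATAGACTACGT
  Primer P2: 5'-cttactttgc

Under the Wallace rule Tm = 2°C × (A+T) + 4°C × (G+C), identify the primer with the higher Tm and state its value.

Primer P1, 32°C

Primer P1: A+T=8, G+C=4 → Tm = 2(8)+4(4) = 32°C
Primer P2: A+T=6, G+C=4 → Tm = 2(6)+4(4) = 28°C
32°C vs 28°C → primer P1 is higher.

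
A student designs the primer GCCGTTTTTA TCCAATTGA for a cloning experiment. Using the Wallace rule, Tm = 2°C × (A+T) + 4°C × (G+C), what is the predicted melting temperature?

T=8, C=4, G=3, A=4
AT pairs contribute 12, GC pairs contribute 7.
Tm = 2(12) + 4(7) = 24 + 28 = 52°C

52°C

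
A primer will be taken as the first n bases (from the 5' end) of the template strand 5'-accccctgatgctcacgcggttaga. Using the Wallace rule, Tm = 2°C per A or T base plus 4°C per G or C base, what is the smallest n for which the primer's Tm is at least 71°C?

n = 22

First 21 bases: ACCCCCTGATGCTCACGCGGT → Tm = 70°C (< 71°C)
First 22 bases: ACCCCCTGATGCTCACGCGGTT → Tm = 72°C (≥ 71°C)
Each additional base adds 2°C (A/T) or 4°C (G/C), so Tm is non-decreasing in n; n = 22 is the first length to reach 71°C.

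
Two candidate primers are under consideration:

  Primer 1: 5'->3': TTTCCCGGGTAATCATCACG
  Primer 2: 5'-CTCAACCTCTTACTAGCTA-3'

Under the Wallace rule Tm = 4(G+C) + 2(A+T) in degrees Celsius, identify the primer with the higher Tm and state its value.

Primer 1: A+T=10, G+C=10 → Tm = 2(10)+4(10) = 60°C
Primer 2: A+T=11, G+C=8 → Tm = 2(11)+4(8) = 54°C
60°C vs 54°C → primer 1 is higher.

Primer 1, 60°C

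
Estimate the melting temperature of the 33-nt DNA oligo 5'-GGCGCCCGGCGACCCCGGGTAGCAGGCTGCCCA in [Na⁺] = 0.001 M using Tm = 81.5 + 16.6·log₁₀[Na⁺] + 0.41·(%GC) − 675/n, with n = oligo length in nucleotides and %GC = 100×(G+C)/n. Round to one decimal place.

Length n = 33. A=4, G=13, C=14, T=2
G+C = 27, so %GC = 27/33 × 100 = 81.818%
Salt term: 16.6 × (-3) = -49.8
GC term: 0.41 × 81.818 = 33.545; length term: −675/33 = −20.455
Tm = 81.5 + (-49.8) + 33.545 − 20.455 = 44.79 → 44.8°C

44.8°C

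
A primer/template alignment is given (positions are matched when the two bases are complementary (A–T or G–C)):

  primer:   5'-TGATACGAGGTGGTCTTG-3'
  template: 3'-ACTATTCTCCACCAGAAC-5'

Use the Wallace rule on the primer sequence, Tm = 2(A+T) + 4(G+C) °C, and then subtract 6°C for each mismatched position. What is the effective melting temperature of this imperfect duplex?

48°C

Primer base counts: A=3, T=6, G=7, C=2 → A+T=9, G+C=9
Perfect-match Tm = 2(9) + 4(9) = 18 + 36 = 54°C
Mismatches (positions where the bases are not complementary): 1 (at position 6)
Effective Tm = 54 − 1×6 = 54 − 6 = 48°C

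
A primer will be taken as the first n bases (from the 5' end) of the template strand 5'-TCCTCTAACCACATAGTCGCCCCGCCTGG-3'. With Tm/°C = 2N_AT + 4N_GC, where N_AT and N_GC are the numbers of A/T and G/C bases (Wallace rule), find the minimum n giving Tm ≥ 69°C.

n = 23

First 22 bases: TCCTCTAACCACATAGTCGCCC → Tm = 68°C (< 69°C)
First 23 bases: TCCTCTAACCACATAGTCGCCCC → Tm = 72°C (≥ 69°C)
Each additional base adds 2°C (A/T) or 4°C (G/C), so Tm is non-decreasing in n; n = 23 is the first length to reach 69°C.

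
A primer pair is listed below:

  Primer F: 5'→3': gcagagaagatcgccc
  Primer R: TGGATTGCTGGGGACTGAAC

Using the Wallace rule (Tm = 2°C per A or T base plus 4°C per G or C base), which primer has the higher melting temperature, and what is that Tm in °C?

Primer F: A+T=6, G+C=10 → Tm = 2(6)+4(10) = 52°C
Primer R: A+T=9, G+C=11 → Tm = 2(9)+4(11) = 62°C
52°C vs 62°C → primer R is higher.

Primer R, 62°C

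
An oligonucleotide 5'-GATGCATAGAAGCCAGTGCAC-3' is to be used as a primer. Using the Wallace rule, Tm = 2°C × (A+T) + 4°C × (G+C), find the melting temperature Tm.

Counting bases: A=7, T=3, C=5, G=6
A+T = 10, G+C = 11
Tm = 2(10) + 4(11) = 20 + 44 = 64°C

64°C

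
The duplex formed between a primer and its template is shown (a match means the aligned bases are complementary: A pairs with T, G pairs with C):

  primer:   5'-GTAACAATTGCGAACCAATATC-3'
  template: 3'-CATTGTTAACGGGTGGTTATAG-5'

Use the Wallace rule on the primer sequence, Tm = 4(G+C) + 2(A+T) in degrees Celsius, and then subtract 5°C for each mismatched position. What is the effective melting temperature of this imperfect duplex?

Primer base counts: A=9, T=5, G=3, C=5 → A+T=14, G+C=8
Perfect-match Tm = 2(14) + 4(8) = 28 + 32 = 60°C
Mismatches (positions where the bases are not complementary): 2 (at positions 12, 13)
Effective Tm = 60 − 2×5 = 60 − 10 = 50°C

50°C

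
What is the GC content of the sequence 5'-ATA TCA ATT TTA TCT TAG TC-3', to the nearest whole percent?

20%

Counting bases: G=1, C=3, T=10, A=6
G+C = 1 + 3 = 4 out of 20 bases
%GC = 4/20 × 100 = 20% ≈ 20%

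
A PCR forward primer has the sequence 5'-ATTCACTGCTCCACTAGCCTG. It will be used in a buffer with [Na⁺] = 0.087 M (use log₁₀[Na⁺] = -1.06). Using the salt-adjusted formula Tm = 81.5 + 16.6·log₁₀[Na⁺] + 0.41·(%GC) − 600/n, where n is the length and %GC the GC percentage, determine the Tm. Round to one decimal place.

56.8°C

Length n = 21. Scanning the sequence gives T=6, G=3, A=4, C=8.
G+C = 11, so %GC = 11/21 × 100 = 52.381%
Salt term: 16.6 × (-1.06) = -17.596
GC term: 0.41 × 52.381 = 21.476; length term: −600/21 = −28.571
Tm = 81.5 + (-17.596) + 21.476 − 28.571 = 56.809 → 56.8°C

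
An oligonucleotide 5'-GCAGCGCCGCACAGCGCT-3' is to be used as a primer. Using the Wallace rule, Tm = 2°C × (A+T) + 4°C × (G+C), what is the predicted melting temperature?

64°C

Counting bases: C=8, A=3, T=1, G=6
AT pairs contribute 4, GC pairs contribute 14.
Tm = 2(4) + 4(14) = 8 + 56 = 64°C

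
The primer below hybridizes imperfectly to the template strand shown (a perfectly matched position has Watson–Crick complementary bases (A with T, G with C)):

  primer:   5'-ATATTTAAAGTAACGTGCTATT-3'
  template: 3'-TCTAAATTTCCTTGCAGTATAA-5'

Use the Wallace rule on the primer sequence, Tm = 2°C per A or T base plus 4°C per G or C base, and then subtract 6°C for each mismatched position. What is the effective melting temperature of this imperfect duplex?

30°C

Primer base counts: A=8, T=9, G=3, C=2 → A+T=17, G+C=5
Perfect-match Tm = 2(17) + 4(5) = 34 + 20 = 54°C
Mismatches (positions where the bases are not complementary): 4 (at positions 2, 11, 17, 18)
Effective Tm = 54 − 4×6 = 54 − 24 = 30°C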